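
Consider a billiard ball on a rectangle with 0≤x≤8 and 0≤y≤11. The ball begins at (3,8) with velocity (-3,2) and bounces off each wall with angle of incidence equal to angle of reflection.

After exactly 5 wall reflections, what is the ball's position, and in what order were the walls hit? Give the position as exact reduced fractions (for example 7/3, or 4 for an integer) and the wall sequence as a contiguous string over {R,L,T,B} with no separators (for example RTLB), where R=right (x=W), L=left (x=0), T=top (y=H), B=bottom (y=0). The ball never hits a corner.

Final position: (2,0)
Wall sequence: LTRLB

1. t=1 → L at (0,10); v=(3,2)
2. t=1/2 → T at (3/2,11); v=(3,-2)
3. t=13/6 → R at (8,20/3); v=(-3,-2)
4. t=8/3 → L at (0,4/3); v=(3,-2)
5. t=2/3 → B at (2,0); v=(3,2)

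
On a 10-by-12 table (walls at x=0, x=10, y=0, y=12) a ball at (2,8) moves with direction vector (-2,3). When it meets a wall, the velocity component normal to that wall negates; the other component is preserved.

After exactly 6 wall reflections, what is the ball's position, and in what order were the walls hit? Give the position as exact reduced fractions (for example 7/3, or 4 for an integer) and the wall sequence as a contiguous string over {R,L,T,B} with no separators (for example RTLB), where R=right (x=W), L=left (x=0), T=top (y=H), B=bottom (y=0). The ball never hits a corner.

1. t=1 → L at (0,11); v=(2,3)
2. t=1/3 → T at (2/3,12); v=(2,-3)
3. t=4 → B at (26/3,0); v=(2,3)
4. t=2/3 → R at (10,2); v=(-2,3)
5. t=10/3 → T at (10/3,12); v=(-2,-3)
6. t=5/3 → L at (0,7); v=(2,-3)

Final position: (0,7)
Wall sequence: LTBRTL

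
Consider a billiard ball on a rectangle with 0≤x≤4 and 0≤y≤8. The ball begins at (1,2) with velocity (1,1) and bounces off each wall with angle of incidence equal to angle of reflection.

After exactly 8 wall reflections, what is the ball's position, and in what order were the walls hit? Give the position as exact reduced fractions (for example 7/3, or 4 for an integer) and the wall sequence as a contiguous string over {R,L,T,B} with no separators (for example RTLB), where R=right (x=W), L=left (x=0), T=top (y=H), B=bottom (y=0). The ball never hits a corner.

1. t=3 → R at (4,5); v=(-1,1)
2. t=3 → T at (1,8); v=(-1,-1)
3. t=1 → L at (0,7); v=(1,-1)
4. t=4 → R at (4,3); v=(-1,-1)
5. t=3 → B at (1,0); v=(-1,1)
6. t=1 → L at (0,1); v=(1,1)
7. t=4 → R at (4,5); v=(-1,1)
8. t=3 → T at (1,8); v=(-1,-1)

Final position: (1,8)
Wall sequence: RTLRBLRT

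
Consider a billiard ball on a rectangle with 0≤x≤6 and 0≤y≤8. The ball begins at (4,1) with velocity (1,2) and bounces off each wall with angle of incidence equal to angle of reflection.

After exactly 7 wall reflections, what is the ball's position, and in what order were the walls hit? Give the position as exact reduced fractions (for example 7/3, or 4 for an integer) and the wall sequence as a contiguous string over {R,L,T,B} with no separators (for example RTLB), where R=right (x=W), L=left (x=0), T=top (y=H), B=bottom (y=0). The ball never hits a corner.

1. t=2 → R at (6,5); v=(-1,2)
2. t=3/2 → T at (9/2,8); v=(-1,-2)
3. t=4 → B at (1/2,0); v=(-1,2)
4. t=1/2 → L at (0,1); v=(1,2)
5. t=7/2 → T at (7/2,8); v=(1,-2)
6. t=5/2 → R at (6,3); v=(-1,-2)
7. t=3/2 → B at (9/2,0); v=(-1,2)

Final position: (9/2,0)
Wall sequence: RTBLTRB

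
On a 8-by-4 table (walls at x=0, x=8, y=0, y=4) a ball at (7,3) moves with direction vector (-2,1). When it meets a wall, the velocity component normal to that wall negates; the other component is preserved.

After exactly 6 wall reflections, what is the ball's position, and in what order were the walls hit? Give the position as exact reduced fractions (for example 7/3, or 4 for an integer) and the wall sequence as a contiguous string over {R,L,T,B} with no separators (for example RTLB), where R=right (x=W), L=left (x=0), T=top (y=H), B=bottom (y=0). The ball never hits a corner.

Final position: (0,3/2)
Wall sequence: TLBRTL

1. t=1 → T at (5,4); v=(-2,-1)
2. t=5/2 → L at (0,3/2); v=(2,-1)
3. t=3/2 → B at (3,0); v=(2,1)
4. t=5/2 → R at (8,5/2); v=(-2,1)
5. t=3/2 → T at (5,4); v=(-2,-1)
6. t=5/2 → L at (0,3/2); v=(2,-1)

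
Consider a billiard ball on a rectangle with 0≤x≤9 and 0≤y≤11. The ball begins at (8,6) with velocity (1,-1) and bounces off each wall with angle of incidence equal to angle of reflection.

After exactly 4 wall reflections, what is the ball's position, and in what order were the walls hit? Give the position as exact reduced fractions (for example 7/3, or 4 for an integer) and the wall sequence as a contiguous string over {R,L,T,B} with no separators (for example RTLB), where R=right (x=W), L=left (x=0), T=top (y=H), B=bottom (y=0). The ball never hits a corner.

Final position: (7,11)
Wall sequence: RBLT

1. t=1 → R at (9,5); v=(-1,-1)
2. t=5 → B at (4,0); v=(-1,1)
3. t=4 → L at (0,4); v=(1,1)
4. t=7 → T at (7,11); v=(1,-1)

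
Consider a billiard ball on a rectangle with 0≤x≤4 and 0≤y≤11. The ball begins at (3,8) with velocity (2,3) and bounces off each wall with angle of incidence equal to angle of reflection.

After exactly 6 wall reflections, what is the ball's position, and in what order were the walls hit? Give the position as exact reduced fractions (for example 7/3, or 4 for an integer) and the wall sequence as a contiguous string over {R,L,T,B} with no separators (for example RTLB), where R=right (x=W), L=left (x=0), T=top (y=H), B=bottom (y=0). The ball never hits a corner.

1. t=1/2 → R at (4,19/2); v=(-2,3)
2. t=1/2 → T at (3,11); v=(-2,-3)
3. t=3/2 → L at (0,13/2); v=(2,-3)
4. t=2 → R at (4,1/2); v=(-2,-3)
5. t=1/6 → B at (11/3,0); v=(-2,3)
6. t=11/6 → L at (0,11/2); v=(2,3)

Final position: (0,11/2)
Wall sequence: RTLRBL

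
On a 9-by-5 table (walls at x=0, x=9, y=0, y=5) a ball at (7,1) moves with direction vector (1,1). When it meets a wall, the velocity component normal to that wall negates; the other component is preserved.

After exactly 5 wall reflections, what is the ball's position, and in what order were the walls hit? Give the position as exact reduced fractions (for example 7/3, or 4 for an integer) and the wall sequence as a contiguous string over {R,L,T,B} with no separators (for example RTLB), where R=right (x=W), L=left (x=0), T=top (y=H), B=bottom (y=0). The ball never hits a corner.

Final position: (3,5)
Wall sequence: RTBLT

1. t=2 → R at (9,3); v=(-1,1)
2. t=2 → T at (7,5); v=(-1,-1)
3. t=5 → B at (2,0); v=(-1,1)
4. t=2 → L at (0,2); v=(1,1)
5. t=3 → T at (3,5); v=(1,-1)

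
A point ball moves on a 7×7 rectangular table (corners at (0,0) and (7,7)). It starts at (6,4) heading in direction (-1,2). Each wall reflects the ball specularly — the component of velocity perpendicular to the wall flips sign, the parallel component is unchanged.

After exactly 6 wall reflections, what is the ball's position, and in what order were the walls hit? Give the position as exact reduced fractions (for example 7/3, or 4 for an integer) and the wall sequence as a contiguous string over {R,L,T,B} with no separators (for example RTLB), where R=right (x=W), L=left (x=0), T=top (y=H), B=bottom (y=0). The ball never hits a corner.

1. t=3/2 → T at (9/2,7); v=(-1,-2)
2. t=7/2 → B at (1,0); v=(-1,2)
3. t=1 → L at (0,2); v=(1,2)
4. t=5/2 → T at (5/2,7); v=(1,-2)
5. t=7/2 → B at (6,0); v=(1,2)
6. t=1 → R at (7,2); v=(-1,2)

Final position: (7,2)
Wall sequence: TBLTBR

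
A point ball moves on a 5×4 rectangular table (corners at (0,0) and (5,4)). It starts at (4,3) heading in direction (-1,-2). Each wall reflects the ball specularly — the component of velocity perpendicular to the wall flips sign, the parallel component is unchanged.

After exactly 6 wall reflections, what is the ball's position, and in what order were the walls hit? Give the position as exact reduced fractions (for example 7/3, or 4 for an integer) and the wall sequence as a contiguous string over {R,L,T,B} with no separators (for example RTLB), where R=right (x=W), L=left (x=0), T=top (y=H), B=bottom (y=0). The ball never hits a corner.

Final position: (5,1)
Wall sequence: BTLBTR

1. t=3/2 → B at (5/2,0); v=(-1,2)
2. t=2 → T at (1/2,4); v=(-1,-2)
3. t=1/2 → L at (0,3); v=(1,-2)
4. t=3/2 → B at (3/2,0); v=(1,2)
5. t=2 → T at (7/2,4); v=(1,-2)
6. t=3/2 → R at (5,1); v=(-1,-2)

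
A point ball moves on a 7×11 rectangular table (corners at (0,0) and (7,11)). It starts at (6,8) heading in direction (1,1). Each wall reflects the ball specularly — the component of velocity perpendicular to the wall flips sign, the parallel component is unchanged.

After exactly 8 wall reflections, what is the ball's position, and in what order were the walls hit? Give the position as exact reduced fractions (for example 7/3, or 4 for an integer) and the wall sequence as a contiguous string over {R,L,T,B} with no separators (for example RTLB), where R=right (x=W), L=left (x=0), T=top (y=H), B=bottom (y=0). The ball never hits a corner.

1. t=1 → R at (7,9); v=(-1,1)
2. t=2 → T at (5,11); v=(-1,-1)
3. t=5 → L at (0,6); v=(1,-1)
4. t=6 → B at (6,0); v=(1,1)
5. t=1 → R at (7,1); v=(-1,1)
6. t=7 → L at (0,8); v=(1,1)
7. t=3 → T at (3,11); v=(1,-1)
8. t=4 → R at (7,7); v=(-1,-1)

Final position: (7,7)
Wall sequence: RTLBRLTR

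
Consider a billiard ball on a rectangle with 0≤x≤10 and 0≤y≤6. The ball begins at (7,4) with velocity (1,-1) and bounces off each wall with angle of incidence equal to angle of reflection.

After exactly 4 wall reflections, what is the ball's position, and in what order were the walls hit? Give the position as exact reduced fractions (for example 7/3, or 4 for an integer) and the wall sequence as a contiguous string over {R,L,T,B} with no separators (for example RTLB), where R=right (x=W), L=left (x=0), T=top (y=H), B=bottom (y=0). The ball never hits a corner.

1. t=3 → R at (10,1); v=(-1,-1)
2. t=1 → B at (9,0); v=(-1,1)
3. t=6 → T at (3,6); v=(-1,-1)
4. t=3 → L at (0,3); v=(1,-1)

Final position: (0,3)
Wall sequence: RBTL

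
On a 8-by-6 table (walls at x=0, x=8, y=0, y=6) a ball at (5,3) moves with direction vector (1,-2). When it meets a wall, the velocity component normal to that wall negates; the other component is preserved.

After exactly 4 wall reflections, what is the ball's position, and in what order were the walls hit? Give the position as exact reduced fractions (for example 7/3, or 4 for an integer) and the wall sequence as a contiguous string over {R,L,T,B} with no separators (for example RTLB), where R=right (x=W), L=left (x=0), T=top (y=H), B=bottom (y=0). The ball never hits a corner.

1. t=3/2 → B at (13/2,0); v=(1,2)
2. t=3/2 → R at (8,3); v=(-1,2)
3. t=3/2 → T at (13/2,6); v=(-1,-2)
4. t=3 → B at (7/2,0); v=(-1,2)

Final position: (7/2,0)
Wall sequence: BRTB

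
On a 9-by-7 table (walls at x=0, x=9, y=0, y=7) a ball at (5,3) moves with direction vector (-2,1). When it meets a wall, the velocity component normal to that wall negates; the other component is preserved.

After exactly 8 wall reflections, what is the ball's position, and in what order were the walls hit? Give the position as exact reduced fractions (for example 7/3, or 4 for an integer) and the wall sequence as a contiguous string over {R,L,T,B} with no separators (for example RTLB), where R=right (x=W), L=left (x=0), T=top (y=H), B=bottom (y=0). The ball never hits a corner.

1. t=5/2 → L at (0,11/2); v=(2,1)
2. t=3/2 → T at (3,7); v=(2,-1)
3. t=3 → R at (9,4); v=(-2,-1)
4. t=4 → B at (1,0); v=(-2,1)
5. t=1/2 → L at (0,1/2); v=(2,1)
6. t=9/2 → R at (9,5); v=(-2,1)
7. t=2 → T at (5,7); v=(-2,-1)
8. t=5/2 → L at (0,9/2); v=(2,-1)

Final position: (0,9/2)
Wall sequence: LTRBLRTL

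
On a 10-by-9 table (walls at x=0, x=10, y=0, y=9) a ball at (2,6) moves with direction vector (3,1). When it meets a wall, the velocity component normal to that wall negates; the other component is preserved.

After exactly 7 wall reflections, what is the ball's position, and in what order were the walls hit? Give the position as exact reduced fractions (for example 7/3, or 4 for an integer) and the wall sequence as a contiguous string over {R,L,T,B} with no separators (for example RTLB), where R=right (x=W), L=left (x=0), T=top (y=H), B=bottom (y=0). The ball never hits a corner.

Final position: (10,4)
Wall sequence: RTLRBLR

1. t=8/3 → R at (10,26/3); v=(-3,1)
2. t=1/3 → T at (9,9); v=(-3,-1)
3. t=3 → L at (0,6); v=(3,-1)
4. t=10/3 → R at (10,8/3); v=(-3,-1)
5. t=8/3 → B at (2,0); v=(-3,1)
6. t=2/3 → L at (0,2/3); v=(3,1)
7. t=10/3 → R at (10,4); v=(-3,1)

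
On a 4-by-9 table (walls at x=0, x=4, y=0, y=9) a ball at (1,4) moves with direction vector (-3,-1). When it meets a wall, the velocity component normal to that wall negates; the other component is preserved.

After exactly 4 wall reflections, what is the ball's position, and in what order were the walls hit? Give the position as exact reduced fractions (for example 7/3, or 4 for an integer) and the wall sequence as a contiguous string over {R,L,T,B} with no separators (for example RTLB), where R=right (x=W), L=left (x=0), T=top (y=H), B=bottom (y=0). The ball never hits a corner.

Final position: (3,0)
Wall sequence: LRLB

1. t=1/3 → L at (0,11/3); v=(3,-1)
2. t=4/3 → R at (4,7/3); v=(-3,-1)
3. t=4/3 → L at (0,1); v=(3,-1)
4. t=1 → B at (3,0); v=(3,1)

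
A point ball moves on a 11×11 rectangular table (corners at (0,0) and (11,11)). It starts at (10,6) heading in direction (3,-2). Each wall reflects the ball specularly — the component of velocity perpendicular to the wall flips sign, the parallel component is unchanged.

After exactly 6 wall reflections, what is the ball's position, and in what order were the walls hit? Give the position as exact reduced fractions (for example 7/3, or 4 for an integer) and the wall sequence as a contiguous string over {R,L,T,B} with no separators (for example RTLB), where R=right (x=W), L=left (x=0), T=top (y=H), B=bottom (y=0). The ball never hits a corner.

1. t=1/3 → R at (11,16/3); v=(-3,-2)
2. t=8/3 → B at (3,0); v=(-3,2)
3. t=1 → L at (0,2); v=(3,2)
4. t=11/3 → R at (11,28/3); v=(-3,2)
5. t=5/6 → T at (17/2,11); v=(-3,-2)
6. t=17/6 → L at (0,16/3); v=(3,-2)

Final position: (0,16/3)
Wall sequence: RBLRTL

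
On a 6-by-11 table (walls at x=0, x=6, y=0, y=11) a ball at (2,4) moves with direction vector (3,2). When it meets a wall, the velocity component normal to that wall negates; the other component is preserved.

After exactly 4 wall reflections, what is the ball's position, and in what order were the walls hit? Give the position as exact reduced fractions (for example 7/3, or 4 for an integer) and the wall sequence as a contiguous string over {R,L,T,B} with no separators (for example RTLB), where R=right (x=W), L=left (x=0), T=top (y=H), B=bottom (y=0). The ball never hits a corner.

Final position: (6,22/3)
Wall sequence: RLTR

1. t=4/3 → R at (6,20/3); v=(-3,2)
2. t=2 → L at (0,32/3); v=(3,2)
3. t=1/6 → T at (1/2,11); v=(3,-2)
4. t=11/6 → R at (6,22/3); v=(-3,-2)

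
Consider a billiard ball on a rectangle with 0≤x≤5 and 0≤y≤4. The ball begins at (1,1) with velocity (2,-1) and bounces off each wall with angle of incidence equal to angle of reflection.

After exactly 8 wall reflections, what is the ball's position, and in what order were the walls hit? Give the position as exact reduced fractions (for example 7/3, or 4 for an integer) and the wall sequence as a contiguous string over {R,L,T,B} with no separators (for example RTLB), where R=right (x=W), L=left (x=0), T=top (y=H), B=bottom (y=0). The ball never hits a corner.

1. t=1 → B at (3,0); v=(2,1)
2. t=1 → R at (5,1); v=(-2,1)
3. t=5/2 → L at (0,7/2); v=(2,1)
4. t=1/2 → T at (1,4); v=(2,-1)
5. t=2 → R at (5,2); v=(-2,-1)
6. t=2 → B at (1,0); v=(-2,1)
7. t=1/2 → L at (0,1/2); v=(2,1)
8. t=5/2 → R at (5,3); v=(-2,1)

Final position: (5,3)
Wall sequence: BRLTRBLR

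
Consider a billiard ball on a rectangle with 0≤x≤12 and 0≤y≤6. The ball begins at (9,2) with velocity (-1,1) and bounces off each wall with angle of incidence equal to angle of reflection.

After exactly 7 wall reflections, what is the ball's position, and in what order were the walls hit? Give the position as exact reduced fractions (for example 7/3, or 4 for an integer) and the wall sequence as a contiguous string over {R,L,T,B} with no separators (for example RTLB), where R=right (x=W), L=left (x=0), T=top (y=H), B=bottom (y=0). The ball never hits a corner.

1. t=4 → T at (5,6); v=(-1,-1)
2. t=5 → L at (0,1); v=(1,-1)
3. t=1 → B at (1,0); v=(1,1)
4. t=6 → T at (7,6); v=(1,-1)
5. t=5 → R at (12,1); v=(-1,-1)
6. t=1 → B at (11,0); v=(-1,1)
7. t=6 → T at (5,6); v=(-1,-1)

Final position: (5,6)
Wall sequence: TLBTRBT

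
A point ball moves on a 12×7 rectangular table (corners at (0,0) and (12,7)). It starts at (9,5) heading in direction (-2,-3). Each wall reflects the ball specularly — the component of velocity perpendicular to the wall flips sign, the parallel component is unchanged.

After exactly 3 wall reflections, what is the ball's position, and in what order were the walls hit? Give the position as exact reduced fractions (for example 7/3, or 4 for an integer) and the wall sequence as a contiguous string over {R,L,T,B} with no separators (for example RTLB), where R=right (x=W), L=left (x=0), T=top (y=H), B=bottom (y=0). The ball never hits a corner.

1. t=5/3 → B at (17/3,0); v=(-2,3)
2. t=7/3 → T at (1,7); v=(-2,-3)
3. t=1/2 → L at (0,11/2); v=(2,-3)

Final position: (0,11/2)
Wall sequence: BTL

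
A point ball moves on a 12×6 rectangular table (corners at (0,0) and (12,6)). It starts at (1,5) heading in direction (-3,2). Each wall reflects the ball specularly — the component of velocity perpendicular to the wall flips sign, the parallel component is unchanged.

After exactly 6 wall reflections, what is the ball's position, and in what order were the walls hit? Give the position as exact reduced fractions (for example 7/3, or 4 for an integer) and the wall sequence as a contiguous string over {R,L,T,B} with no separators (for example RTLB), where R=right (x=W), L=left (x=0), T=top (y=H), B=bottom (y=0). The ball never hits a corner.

1. t=1/3 → L at (0,17/3); v=(3,2)
2. t=1/6 → T at (1/2,6); v=(3,-2)
3. t=3 → B at (19/2,0); v=(3,2)
4. t=5/6 → R at (12,5/3); v=(-3,2)
5. t=13/6 → T at (11/2,6); v=(-3,-2)
6. t=11/6 → L at (0,7/3); v=(3,-2)

Final position: (0,7/3)
Wall sequence: LTBRTL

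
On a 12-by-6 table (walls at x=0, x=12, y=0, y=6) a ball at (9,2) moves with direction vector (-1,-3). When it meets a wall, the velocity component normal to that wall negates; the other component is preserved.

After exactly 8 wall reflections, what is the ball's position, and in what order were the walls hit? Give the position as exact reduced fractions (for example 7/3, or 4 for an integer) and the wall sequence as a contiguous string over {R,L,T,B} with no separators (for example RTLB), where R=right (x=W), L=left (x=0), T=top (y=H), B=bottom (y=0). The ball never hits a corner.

Final position: (11/3,0)
Wall sequence: BTBTBLTB

1. t=2/3 → B at (25/3,0); v=(-1,3)
2. t=2 → T at (19/3,6); v=(-1,-3)
3. t=2 → B at (13/3,0); v=(-1,3)
4. t=2 → T at (7/3,6); v=(-1,-3)
5. t=2 → B at (1/3,0); v=(-1,3)
6. t=1/3 → L at (0,1); v=(1,3)
7. t=5/3 → T at (5/3,6); v=(1,-3)
8. t=2 → B at (11/3,0); v=(1,3)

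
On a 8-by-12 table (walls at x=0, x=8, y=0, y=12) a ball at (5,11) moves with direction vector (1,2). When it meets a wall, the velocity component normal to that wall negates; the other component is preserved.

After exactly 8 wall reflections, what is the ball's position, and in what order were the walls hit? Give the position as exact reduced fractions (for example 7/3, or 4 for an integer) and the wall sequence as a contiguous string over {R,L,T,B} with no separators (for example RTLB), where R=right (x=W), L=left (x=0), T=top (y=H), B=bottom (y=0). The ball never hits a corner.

1. t=1/2 → T at (11/2,12); v=(1,-2)
2. t=5/2 → R at (8,7); v=(-1,-2)
3. t=7/2 → B at (9/2,0); v=(-1,2)
4. t=9/2 → L at (0,9); v=(1,2)
5. t=3/2 → T at (3/2,12); v=(1,-2)
6. t=6 → B at (15/2,0); v=(1,2)
7. t=1/2 → R at (8,1); v=(-1,2)
8. t=11/2 → T at (5/2,12); v=(-1,-2)

Final position: (5/2,12)
Wall sequence: TRBLTBRT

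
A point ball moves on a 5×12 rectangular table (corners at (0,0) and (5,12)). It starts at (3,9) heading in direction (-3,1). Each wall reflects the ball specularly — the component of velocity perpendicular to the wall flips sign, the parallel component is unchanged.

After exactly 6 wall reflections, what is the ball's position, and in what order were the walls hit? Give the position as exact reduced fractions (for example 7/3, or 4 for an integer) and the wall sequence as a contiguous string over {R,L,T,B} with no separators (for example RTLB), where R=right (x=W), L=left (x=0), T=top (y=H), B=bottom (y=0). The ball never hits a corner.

1. t=1 → L at (0,10); v=(3,1)
2. t=5/3 → R at (5,35/3); v=(-3,1)
3. t=1/3 → T at (4,12); v=(-3,-1)
4. t=4/3 → L at (0,32/3); v=(3,-1)
5. t=5/3 → R at (5,9); v=(-3,-1)
6. t=5/3 → L at (0,22/3); v=(3,-1)

Final position: (0,22/3)
Wall sequence: LRTLRL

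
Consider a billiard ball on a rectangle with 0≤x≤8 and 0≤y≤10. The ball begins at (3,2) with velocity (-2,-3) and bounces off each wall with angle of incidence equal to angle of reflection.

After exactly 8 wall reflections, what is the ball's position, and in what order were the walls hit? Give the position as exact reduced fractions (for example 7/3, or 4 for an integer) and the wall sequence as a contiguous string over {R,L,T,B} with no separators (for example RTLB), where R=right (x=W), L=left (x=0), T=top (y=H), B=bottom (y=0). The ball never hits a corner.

Final position: (8,3/2)
Wall sequence: BLTRBLTR

1. t=2/3 → B at (5/3,0); v=(-2,3)
2. t=5/6 → L at (0,5/2); v=(2,3)
3. t=5/2 → T at (5,10); v=(2,-3)
4. t=3/2 → R at (8,11/2); v=(-2,-3)
5. t=11/6 → B at (13/3,0); v=(-2,3)
6. t=13/6 → L at (0,13/2); v=(2,3)
7. t=7/6 → T at (7/3,10); v=(2,-3)
8. t=17/6 → R at (8,3/2); v=(-2,-3)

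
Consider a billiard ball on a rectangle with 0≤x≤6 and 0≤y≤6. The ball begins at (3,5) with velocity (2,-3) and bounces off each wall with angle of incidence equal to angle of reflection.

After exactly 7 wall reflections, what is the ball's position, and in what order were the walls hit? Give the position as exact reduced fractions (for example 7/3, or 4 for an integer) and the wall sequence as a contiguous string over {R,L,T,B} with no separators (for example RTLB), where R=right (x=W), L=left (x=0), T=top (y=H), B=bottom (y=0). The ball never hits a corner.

Final position: (17/3,6)
Wall sequence: RBTLBRT

1. t=3/2 → R at (6,1/2); v=(-2,-3)
2. t=1/6 → B at (17/3,0); v=(-2,3)
3. t=2 → T at (5/3,6); v=(-2,-3)
4. t=5/6 → L at (0,7/2); v=(2,-3)
5. t=7/6 → B at (7/3,0); v=(2,3)
6. t=11/6 → R at (6,11/2); v=(-2,3)
7. t=1/6 → T at (17/3,6); v=(-2,-3)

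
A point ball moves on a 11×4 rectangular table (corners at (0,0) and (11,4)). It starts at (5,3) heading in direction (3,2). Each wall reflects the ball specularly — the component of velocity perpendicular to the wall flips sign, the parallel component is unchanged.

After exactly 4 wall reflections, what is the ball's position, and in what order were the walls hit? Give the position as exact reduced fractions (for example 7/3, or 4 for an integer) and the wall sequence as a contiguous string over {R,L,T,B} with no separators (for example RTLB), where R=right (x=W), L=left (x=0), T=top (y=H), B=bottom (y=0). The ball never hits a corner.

Final position: (7/2,4)
Wall sequence: TRBT

1. t=1/2 → T at (13/2,4); v=(3,-2)
2. t=3/2 → R at (11,1); v=(-3,-2)
3. t=1/2 → B at (19/2,0); v=(-3,2)
4. t=2 → T at (7/2,4); v=(-3,-2)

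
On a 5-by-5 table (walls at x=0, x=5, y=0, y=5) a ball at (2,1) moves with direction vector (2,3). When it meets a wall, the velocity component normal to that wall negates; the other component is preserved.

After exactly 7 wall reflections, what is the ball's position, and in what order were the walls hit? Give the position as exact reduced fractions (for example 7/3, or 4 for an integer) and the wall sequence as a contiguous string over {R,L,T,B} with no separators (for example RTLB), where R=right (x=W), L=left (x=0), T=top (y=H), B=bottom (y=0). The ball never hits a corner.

Final position: (5,1/2)
Wall sequence: TRBLTBR

1. t=4/3 → T at (14/3,5); v=(2,-3)
2. t=1/6 → R at (5,9/2); v=(-2,-3)
3. t=3/2 → B at (2,0); v=(-2,3)
4. t=1 → L at (0,3); v=(2,3)
5. t=2/3 → T at (4/3,5); v=(2,-3)
6. t=5/3 → B at (14/3,0); v=(2,3)
7. t=1/6 → R at (5,1/2); v=(-2,3)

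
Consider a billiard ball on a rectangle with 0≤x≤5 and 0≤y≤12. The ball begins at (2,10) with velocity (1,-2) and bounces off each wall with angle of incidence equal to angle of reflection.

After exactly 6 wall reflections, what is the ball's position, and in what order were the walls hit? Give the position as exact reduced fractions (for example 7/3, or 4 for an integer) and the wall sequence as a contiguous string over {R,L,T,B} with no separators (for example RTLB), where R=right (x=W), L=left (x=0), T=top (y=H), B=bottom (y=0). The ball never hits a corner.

Final position: (1,0)
Wall sequence: RBLTRB

1. t=3 → R at (5,4); v=(-1,-2)
2. t=2 → B at (3,0); v=(-1,2)
3. t=3 → L at (0,6); v=(1,2)
4. t=3 → T at (3,12); v=(1,-2)
5. t=2 → R at (5,8); v=(-1,-2)
6. t=4 → B at (1,0); v=(-1,2)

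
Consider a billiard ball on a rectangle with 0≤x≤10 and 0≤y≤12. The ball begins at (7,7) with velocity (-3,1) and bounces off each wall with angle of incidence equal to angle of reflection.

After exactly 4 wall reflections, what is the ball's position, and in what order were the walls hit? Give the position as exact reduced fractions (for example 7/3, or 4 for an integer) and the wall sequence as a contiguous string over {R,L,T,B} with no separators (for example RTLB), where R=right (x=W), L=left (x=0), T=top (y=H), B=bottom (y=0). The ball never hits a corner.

1. t=7/3 → L at (0,28/3); v=(3,1)
2. t=8/3 → T at (8,12); v=(3,-1)
3. t=2/3 → R at (10,34/3); v=(-3,-1)
4. t=10/3 → L at (0,8); v=(3,-1)

Final position: (0,8)
Wall sequence: LTRL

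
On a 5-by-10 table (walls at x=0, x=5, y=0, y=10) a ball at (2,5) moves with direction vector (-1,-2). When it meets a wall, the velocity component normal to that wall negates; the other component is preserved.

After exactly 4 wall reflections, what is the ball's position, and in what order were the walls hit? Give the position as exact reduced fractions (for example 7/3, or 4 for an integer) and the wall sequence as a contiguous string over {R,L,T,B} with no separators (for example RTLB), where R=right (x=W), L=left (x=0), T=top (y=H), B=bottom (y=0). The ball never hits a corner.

Final position: (9/2,10)
Wall sequence: LBRT

1. t=2 → L at (0,1); v=(1,-2)
2. t=1/2 → B at (1/2,0); v=(1,2)
3. t=9/2 → R at (5,9); v=(-1,2)
4. t=1/2 → T at (9/2,10); v=(-1,-2)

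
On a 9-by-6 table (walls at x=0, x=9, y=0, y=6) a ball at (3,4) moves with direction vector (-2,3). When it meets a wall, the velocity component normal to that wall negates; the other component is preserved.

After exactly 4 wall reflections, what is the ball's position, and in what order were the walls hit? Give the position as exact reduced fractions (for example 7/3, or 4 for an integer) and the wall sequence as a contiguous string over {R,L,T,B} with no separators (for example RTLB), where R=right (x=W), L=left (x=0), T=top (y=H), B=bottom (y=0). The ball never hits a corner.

Final position: (19/3,6)
Wall sequence: TLBT

1. t=2/3 → T at (5/3,6); v=(-2,-3)
2. t=5/6 → L at (0,7/2); v=(2,-3)
3. t=7/6 → B at (7/3,0); v=(2,3)
4. t=2 → T at (19/3,6); v=(2,-3)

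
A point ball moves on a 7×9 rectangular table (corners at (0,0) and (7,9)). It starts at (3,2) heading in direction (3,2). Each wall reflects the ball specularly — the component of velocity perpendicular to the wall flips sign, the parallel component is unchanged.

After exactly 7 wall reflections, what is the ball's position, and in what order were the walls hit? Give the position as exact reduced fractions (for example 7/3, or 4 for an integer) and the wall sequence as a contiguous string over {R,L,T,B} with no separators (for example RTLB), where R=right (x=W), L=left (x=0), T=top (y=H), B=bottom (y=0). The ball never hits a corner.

Final position: (7,16/3)
Wall sequence: RTLRBLR

1. t=4/3 → R at (7,14/3); v=(-3,2)
2. t=13/6 → T at (1/2,9); v=(-3,-2)
3. t=1/6 → L at (0,26/3); v=(3,-2)
4. t=7/3 → R at (7,4); v=(-3,-2)
5. t=2 → B at (1,0); v=(-3,2)
6. t=1/3 → L at (0,2/3); v=(3,2)
7. t=7/3 → R at (7,16/3); v=(-3,2)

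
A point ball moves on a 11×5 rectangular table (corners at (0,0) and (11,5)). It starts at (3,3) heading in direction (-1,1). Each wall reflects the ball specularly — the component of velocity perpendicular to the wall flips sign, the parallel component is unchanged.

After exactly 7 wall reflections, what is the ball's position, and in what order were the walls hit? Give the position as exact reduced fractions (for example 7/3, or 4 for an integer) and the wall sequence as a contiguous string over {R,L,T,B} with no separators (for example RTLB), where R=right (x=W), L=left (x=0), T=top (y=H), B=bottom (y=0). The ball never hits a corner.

Final position: (3,5)
Wall sequence: TLBTRBT

1. t=2 → T at (1,5); v=(-1,-1)
2. t=1 → L at (0,4); v=(1,-1)
3. t=4 → B at (4,0); v=(1,1)
4. t=5 → T at (9,5); v=(1,-1)
5. t=2 → R at (11,3); v=(-1,-1)
6. t=3 → B at (8,0); v=(-1,1)
7. t=5 → T at (3,5); v=(-1,-1)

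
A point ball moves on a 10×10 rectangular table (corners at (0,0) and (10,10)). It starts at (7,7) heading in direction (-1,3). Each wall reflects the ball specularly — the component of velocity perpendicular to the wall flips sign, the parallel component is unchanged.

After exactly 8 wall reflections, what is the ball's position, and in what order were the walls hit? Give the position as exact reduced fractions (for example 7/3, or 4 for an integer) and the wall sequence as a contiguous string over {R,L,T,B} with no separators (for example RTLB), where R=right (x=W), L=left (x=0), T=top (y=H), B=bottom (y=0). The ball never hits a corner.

1. t=1 → T at (6,10); v=(-1,-3)
2. t=10/3 → B at (8/3,0); v=(-1,3)
3. t=8/3 → L at (0,8); v=(1,3)
4. t=2/3 → T at (2/3,10); v=(1,-3)
5. t=10/3 → B at (4,0); v=(1,3)
6. t=10/3 → T at (22/3,10); v=(1,-3)
7. t=8/3 → R at (10,2); v=(-1,-3)
8. t=2/3 → B at (28/3,0); v=(-1,3)

Final position: (28/3,0)
Wall sequence: TBLTBTRB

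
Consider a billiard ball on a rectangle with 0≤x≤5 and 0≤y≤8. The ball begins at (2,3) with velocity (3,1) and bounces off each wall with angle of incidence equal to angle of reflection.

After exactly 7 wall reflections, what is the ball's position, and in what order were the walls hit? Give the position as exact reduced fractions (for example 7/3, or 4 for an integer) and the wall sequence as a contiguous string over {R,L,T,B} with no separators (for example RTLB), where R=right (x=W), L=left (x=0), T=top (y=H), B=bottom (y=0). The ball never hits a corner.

1. t=1 → R at (5,4); v=(-3,1)
2. t=5/3 → L at (0,17/3); v=(3,1)
3. t=5/3 → R at (5,22/3); v=(-3,1)
4. t=2/3 → T at (3,8); v=(-3,-1)
5. t=1 → L at (0,7); v=(3,-1)
6. t=5/3 → R at (5,16/3); v=(-3,-1)
7. t=5/3 → L at (0,11/3); v=(3,-1)

Final position: (0,11/3)
Wall sequence: RLRTLRL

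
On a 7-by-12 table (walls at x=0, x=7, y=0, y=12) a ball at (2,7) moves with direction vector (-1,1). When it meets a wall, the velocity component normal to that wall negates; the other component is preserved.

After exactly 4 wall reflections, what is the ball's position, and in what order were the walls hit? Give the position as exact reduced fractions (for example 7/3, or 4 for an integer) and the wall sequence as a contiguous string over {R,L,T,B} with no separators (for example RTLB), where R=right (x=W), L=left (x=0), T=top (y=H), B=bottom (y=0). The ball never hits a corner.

Final position: (0,1)
Wall sequence: LTRL

1. t=2 → L at (0,9); v=(1,1)
2. t=3 → T at (3,12); v=(1,-1)
3. t=4 → R at (7,8); v=(-1,-1)
4. t=7 → L at (0,1); v=(1,-1)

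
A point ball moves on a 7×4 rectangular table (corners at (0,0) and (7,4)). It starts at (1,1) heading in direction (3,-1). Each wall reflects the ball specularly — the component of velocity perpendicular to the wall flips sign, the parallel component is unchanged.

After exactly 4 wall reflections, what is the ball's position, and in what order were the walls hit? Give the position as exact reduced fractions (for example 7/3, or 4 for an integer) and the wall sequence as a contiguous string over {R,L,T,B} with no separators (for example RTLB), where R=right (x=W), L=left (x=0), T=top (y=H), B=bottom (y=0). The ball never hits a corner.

1. t=1 → B at (4,0); v=(3,1)
2. t=1 → R at (7,1); v=(-3,1)
3. t=7/3 → L at (0,10/3); v=(3,1)
4. t=2/3 → T at (2,4); v=(3,-1)

Final position: (2,4)
Wall sequence: BRLT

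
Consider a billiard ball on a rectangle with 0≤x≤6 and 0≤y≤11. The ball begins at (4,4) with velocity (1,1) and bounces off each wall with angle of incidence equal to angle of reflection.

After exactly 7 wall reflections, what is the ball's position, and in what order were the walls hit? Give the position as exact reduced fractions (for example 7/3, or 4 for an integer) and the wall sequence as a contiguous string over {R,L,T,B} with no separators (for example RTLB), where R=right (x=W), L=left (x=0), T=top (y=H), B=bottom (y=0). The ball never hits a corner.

1. t=2 → R at (6,6); v=(-1,1)
2. t=5 → T at (1,11); v=(-1,-1)
3. t=1 → L at (0,10); v=(1,-1)
4. t=6 → R at (6,4); v=(-1,-1)
5. t=4 → B at (2,0); v=(-1,1)
6. t=2 → L at (0,2); v=(1,1)
7. t=6 → R at (6,8); v=(-1,1)

Final position: (6,8)
Wall sequence: RTLRBLR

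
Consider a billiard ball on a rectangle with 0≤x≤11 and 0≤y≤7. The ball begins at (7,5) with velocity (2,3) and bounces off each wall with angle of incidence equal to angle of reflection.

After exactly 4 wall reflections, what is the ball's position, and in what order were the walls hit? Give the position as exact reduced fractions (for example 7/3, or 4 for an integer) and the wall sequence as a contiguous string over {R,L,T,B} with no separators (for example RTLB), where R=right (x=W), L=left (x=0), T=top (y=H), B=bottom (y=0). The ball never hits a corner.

1. t=2/3 → T at (25/3,7); v=(2,-3)
2. t=4/3 → R at (11,3); v=(-2,-3)
3. t=1 → B at (9,0); v=(-2,3)
4. t=7/3 → T at (13/3,7); v=(-2,-3)

Final position: (13/3,7)
Wall sequence: TRBT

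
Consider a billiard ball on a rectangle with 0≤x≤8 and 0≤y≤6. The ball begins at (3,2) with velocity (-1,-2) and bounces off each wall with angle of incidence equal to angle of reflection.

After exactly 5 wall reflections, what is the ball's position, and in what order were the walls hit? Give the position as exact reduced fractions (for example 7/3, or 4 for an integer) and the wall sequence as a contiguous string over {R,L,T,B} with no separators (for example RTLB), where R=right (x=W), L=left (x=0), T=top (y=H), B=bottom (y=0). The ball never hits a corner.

1. t=1 → B at (2,0); v=(-1,2)
2. t=2 → L at (0,4); v=(1,2)
3. t=1 → T at (1,6); v=(1,-2)
4. t=3 → B at (4,0); v=(1,2)
5. t=3 → T at (7,6); v=(1,-2)

Final position: (7,6)
Wall sequence: BLTBT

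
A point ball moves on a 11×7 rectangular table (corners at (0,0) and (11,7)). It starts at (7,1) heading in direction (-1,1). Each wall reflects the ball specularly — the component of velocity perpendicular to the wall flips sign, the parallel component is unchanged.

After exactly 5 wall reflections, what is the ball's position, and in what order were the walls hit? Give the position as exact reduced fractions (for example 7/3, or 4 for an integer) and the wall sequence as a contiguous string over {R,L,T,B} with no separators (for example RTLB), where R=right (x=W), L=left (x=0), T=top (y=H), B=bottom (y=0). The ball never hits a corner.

1. t=6 → T at (1,7); v=(-1,-1)
2. t=1 → L at (0,6); v=(1,-1)
3. t=6 → B at (6,0); v=(1,1)
4. t=5 → R at (11,5); v=(-1,1)
5. t=2 → T at (9,7); v=(-1,-1)

Final position: (9,7)
Wall sequence: TLBRT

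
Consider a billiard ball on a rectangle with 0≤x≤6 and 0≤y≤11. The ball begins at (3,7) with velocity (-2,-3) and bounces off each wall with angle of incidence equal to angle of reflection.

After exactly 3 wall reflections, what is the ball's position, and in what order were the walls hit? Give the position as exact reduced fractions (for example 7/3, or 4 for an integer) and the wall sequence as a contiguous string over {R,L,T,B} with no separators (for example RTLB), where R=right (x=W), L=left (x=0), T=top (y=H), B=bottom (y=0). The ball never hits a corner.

Final position: (6,13/2)
Wall sequence: LBR

1. t=3/2 → L at (0,5/2); v=(2,-3)
2. t=5/6 → B at (5/3,0); v=(2,3)
3. t=13/6 → R at (6,13/2); v=(-2,3)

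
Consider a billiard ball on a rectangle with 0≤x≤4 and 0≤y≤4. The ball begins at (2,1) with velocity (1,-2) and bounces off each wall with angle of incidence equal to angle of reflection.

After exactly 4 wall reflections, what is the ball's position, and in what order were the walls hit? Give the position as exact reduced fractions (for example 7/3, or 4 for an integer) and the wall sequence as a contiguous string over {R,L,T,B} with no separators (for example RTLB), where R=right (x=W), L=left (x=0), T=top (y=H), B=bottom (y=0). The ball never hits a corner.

1. t=1/2 → B at (5/2,0); v=(1,2)
2. t=3/2 → R at (4,3); v=(-1,2)
3. t=1/2 → T at (7/2,4); v=(-1,-2)
4. t=2 → B at (3/2,0); v=(-1,2)

Final position: (3/2,0)
Wall sequence: BRTB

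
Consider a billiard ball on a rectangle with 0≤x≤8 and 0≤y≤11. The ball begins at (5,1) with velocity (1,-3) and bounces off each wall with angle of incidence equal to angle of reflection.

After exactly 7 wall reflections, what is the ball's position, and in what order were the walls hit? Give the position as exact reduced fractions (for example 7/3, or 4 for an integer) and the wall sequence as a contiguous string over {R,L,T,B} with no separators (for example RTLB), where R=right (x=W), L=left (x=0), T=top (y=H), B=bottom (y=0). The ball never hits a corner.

Final position: (4,0)
Wall sequence: BRTBLTB

1. t=1/3 → B at (16/3,0); v=(1,3)
2. t=8/3 → R at (8,8); v=(-1,3)
3. t=1 → T at (7,11); v=(-1,-3)
4. t=11/3 → B at (10/3,0); v=(-1,3)
5. t=10/3 → L at (0,10); v=(1,3)
6. t=1/3 → T at (1/3,11); v=(1,-3)
7. t=11/3 → B at (4,0); v=(1,3)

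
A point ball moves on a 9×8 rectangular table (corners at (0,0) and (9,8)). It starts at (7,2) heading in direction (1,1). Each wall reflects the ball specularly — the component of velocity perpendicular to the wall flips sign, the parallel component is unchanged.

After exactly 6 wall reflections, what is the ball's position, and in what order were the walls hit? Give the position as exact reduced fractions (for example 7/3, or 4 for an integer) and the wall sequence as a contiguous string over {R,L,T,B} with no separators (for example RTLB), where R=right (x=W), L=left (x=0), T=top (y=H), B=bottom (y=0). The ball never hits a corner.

Final position: (7,8)
Wall sequence: RTLBRT

1. t=2 → R at (9,4); v=(-1,1)
2. t=4 → T at (5,8); v=(-1,-1)
3. t=5 → L at (0,3); v=(1,-1)
4. t=3 → B at (3,0); v=(1,1)
5. t=6 → R at (9,6); v=(-1,1)
6. t=2 → T at (7,8); v=(-1,-1)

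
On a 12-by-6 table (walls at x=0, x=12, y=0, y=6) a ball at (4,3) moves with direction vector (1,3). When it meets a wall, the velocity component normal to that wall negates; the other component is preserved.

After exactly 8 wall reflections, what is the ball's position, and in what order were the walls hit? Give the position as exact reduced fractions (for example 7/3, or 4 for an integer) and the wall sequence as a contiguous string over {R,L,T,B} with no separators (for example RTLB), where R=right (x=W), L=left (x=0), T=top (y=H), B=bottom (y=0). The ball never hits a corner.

Final position: (7,6)
Wall sequence: TBTBRTBT

1. t=1 → T at (5,6); v=(1,-3)
2. t=2 → B at (7,0); v=(1,3)
3. t=2 → T at (9,6); v=(1,-3)
4. t=2 → B at (11,0); v=(1,3)
5. t=1 → R at (12,3); v=(-1,3)
6. t=1 → T at (11,6); v=(-1,-3)
7. t=2 → B at (9,0); v=(-1,3)
8. t=2 → T at (7,6); v=(-1,-3)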